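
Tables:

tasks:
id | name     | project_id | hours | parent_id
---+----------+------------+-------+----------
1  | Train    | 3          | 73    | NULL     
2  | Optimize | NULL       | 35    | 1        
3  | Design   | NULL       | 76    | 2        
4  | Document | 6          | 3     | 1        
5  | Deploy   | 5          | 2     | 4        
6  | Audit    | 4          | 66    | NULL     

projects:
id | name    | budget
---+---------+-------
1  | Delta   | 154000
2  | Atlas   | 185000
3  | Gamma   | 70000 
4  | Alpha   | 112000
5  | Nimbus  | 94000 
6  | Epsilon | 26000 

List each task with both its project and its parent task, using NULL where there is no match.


Two LEFT JOINs from the same base table tasks: one to projects via project_id, one to tasks itself via parent_id. Both are LEFT so every task is preserved.
Match against projects:
  - task 1 (Train): project_id=3 -> matches Gamma
  - task 2 (Optimize): project_id=NULL, no match -> kept with NULL
  - task 3 (Design): project_id=NULL, no match -> kept with NULL
  - task 4 (Document): project_id=6 -> matches Epsilon
  - task 5 (Deploy): project_id=5 -> matches Nimbus
  - task 6 (Audit): project_id=4 -> matches Alpha
Match against tasks (self):
  - task 1 (Train): parent_id=NULL -> NULL
  - task 2 (Optimize): parent_id=1 -> Train
  - task 3 (Design): parent_id=2 -> Optimize
  - task 4 (Document): parent_id=1 -> Train
  - task 5 (Deploy): parent_id=4 -> Document
  - task 6 (Audit): parent_id=NULL -> NULL

SQL:
SELECT a.name, b.name AS project, c.name AS parent
FROM tasks a
LEFT JOIN projects b ON a.project_id = b.id
LEFT JOIN tasks c ON a.parent_id = c.id

Result:
name     | project | parent  
---------+---------+---------
Train    | Gamma   | NULL    
Optimize | NULL    | Train   
Design   | NULL    | Optimize
Document | Epsilon | Train   
Deploy   | Nimbus  | Document
Audit    | Alpha   | NULL    


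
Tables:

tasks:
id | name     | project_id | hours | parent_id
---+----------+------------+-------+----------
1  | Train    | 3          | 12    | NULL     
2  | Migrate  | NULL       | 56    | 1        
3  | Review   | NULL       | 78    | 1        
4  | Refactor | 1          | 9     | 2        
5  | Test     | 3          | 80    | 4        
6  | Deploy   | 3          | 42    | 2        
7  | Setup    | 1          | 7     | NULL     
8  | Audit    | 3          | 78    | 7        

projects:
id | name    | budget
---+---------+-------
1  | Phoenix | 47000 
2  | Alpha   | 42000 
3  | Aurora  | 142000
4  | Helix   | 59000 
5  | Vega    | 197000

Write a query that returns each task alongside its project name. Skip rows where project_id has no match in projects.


INNER JOIN keeps only tasks rows whose project_id matches an id in projects. Walk through each task:
  - task 1 (Train): project_id=3 -> matches Aurora
  - task 2 (Migrate): project_id=NULL, no match -> dropped
  - task 3 (Review): project_id=NULL, no match -> dropped
  - task 4 (Refactor): project_id=1 -> matches Phoenix
  - task 5 (Test): project_id=3 -> matches Aurora
  - task 6 (Deploy): project_id=3 -> matches Aurora
  - task 7 (Setup): project_id=1 -> matches Phoenix
  - task 8 (Audit): project_id=3 -> matches Aurora
So 2 of 8 rows are dropped.

SQL:
SELECT a.name, b.name AS project
FROM tasks a
INNER JOIN projects b ON a.project_id = b.id

Result:
name     | project
---------+--------
Train    | Aurora 
Refactor | Phoenix
Test     | Aurora 
Deploy   | Aurora 
Setup    | Phoenix
Audit    | Aurora 


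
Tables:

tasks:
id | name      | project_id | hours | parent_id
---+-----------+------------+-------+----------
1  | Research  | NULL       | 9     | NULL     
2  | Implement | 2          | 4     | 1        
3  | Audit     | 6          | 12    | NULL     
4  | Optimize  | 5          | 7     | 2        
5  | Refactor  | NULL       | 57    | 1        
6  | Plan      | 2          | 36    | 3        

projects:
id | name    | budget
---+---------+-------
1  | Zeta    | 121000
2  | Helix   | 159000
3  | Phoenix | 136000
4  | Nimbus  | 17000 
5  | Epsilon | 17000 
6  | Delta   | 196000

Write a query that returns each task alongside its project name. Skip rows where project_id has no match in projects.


INNER JOIN keeps only tasks rows whose project_id matches an id in projects. Walk through each task:
  - task 1 (Research): project_id=NULL, no match -> dropped
  - task 2 (Implement): project_id=2 -> matches Helix
  - task 3 (Audit): project_id=6 -> matches Delta
  - task 4 (Optimize): project_id=5 -> matches Epsilon
  - task 5 (Refactor): project_id=NULL, no match -> dropped
  - task 6 (Plan): project_id=2 -> matches Helix
So 2 of 6 rows are dropped.

SQL:
SELECT a.name, b.name AS project
FROM tasks a
INNER JOIN projects b ON a.project_id = b.id

Result:
name      | project
----------+--------
Implement | Helix  
Audit     | Delta  
Optimize  | Epsilon
Plan      | Helix  


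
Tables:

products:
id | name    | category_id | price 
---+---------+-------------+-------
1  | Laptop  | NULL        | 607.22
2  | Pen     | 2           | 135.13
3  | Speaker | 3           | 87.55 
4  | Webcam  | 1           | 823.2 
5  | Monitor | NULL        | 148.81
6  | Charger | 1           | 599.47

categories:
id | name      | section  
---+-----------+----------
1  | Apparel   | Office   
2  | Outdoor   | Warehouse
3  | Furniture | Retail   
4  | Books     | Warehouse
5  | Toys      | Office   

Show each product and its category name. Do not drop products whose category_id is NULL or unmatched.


LEFT JOIN keeps every row from products (the left table); where category_id has no match in categories, the category columns become NULL. Walk through each product:
  - product 1 (Laptop): category_id=NULL, no match -> kept with NULL
  - product 2 (Pen): category_id=2 -> matches Outdoor
  - product 3 (Speaker): category_id=3 -> matches Furniture
  - product 4 (Webcam): category_id=1 -> matches Apparel
  - product 5 (Monitor): category_id=NULL, no match -> kept with NULL
  - product 6 (Charger): category_id=1 -> matches Apparel
All 6 rows appear; 2 have NULL category.

SQL:
SELECT a.name, b.name AS category
FROM products a
LEFT JOIN categories b ON a.category_id = b.id

Result:
name    | category 
--------+----------
Laptop  | NULL     
Pen     | Outdoor  
Speaker | Furniture
Webcam  | Apparel  
Monitor | NULL     
Charger | Apparel  


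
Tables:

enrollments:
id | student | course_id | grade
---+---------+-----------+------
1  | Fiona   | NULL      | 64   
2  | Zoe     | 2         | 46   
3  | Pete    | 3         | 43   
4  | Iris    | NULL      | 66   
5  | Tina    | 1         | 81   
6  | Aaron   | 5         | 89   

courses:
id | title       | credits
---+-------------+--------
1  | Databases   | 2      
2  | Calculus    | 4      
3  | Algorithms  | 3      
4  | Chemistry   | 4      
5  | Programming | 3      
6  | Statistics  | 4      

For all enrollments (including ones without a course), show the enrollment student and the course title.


LEFT JOIN keeps every row from enrollments (the left table); where course_id has no match in courses, the course columns become NULL. Walk through each enrollment:
  - enrollment 1 (Fiona): course_id=NULL, no match -> kept with NULL
  - enrollment 2 (Zoe): course_id=2 -> matches Calculus
  - enrollment 3 (Pete): course_id=3 -> matches Algorithms
  - enrollment 4 (Iris): course_id=NULL, no match -> kept with NULL
  - enrollment 5 (Tina): course_id=1 -> matches Databases
  - enrollment 6 (Aaron): course_id=5 -> matches Programming
All 6 rows appear; 2 have NULL course.

SQL:
SELECT a.student, b.title AS course
FROM enrollments a
LEFT JOIN courses b ON a.course_id = b.id

Result:
student | course     
--------+------------
Fiona   | NULL       
Zoe     | Calculus   
Pete    | Algorithms 
Iris    | NULL       
Tina    | Databases  
Aaron   | Programming


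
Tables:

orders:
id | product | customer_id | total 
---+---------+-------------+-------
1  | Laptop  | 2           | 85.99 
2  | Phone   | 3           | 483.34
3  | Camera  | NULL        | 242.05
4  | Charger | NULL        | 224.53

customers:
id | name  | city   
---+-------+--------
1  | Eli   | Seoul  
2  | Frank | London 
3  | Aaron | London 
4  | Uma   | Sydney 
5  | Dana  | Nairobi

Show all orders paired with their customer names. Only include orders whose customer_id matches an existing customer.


INNER JOIN keeps only orders rows whose customer_id matches an id in customers. Walk through each order:
  - order 1 (Laptop): customer_id=2 -> matches Frank
  - order 2 (Phone): customer_id=3 -> matches Aaron
  - order 3 (Camera): customer_id=NULL, no match -> dropped
  - order 4 (Charger): customer_id=NULL, no match -> dropped
So 2 of 4 rows are dropped.

SQL:
SELECT a.product, b.name AS customer
FROM orders a
INNER JOIN customers b ON a.customer_id = b.id

Result:
product | customer
--------+---------
Laptop  | Frank   
Phone   | Aaron   


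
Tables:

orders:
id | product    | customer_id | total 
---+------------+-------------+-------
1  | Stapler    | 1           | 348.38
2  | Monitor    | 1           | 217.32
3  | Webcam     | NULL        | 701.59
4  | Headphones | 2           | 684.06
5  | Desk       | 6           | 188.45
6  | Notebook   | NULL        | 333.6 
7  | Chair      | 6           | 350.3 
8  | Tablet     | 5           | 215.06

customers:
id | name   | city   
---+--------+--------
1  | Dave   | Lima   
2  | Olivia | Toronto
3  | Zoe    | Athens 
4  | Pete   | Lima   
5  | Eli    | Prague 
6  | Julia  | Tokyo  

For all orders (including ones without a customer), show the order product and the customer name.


LEFT JOIN keeps every row from orders (the left table); where customer_id has no match in customers, the customer columns become NULL. Walk through each order:
  - order 1 (Stapler): customer_id=1 -> matches Dave
  - order 2 (Monitor): customer_id=1 -> matches Dave
  - order 3 (Webcam): customer_id=NULL, no match -> kept with NULL
  - order 4 (Headphones): customer_id=2 -> matches Olivia
  - order 5 (Desk): customer_id=6 -> matches Julia
  - order 6 (Notebook): customer_id=NULL, no match -> kept with NULL
  - order 7 (Chair): customer_id=6 -> matches Julia
  - order 8 (Tablet): customer_id=5 -> matches Eli
All 8 rows appear; 2 have NULL customer.

SQL:
SELECT a.product, b.name AS customer
FROM orders a
LEFT JOIN customers b ON a.customer_id = b.id

Result:
product    | customer
-----------+---------
Stapler    | Dave    
Monitor    | Dave    
Webcam     | NULL    
Headphones | Olivia  
Desk       | Julia   
Notebook   | NULL    
Chair      | Julia   
Tablet     | Eli     


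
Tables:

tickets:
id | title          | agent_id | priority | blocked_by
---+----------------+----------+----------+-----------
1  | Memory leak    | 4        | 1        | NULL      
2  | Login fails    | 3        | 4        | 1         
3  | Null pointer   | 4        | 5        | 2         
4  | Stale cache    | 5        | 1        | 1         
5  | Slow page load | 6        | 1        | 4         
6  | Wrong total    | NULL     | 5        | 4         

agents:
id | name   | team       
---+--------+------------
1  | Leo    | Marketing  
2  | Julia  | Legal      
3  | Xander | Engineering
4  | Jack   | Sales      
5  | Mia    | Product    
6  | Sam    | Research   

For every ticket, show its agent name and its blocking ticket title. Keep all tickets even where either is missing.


Two LEFT JOINs from the same base table tickets: one to agents via agent_id, one to tickets itself via blocked_by. Both are LEFT so every ticket is preserved.
Match against agents:
  - ticket 1 (Memory leak): agent_id=4 -> matches Jack
  - ticket 2 (Login fails): agent_id=3 -> matches Xander
  - ticket 3 (Null pointer): agent_id=4 -> matches Jack
  - ticket 4 (Stale cache): agent_id=5 -> matches Mia
  - ticket 5 (Slow page load): agent_id=6 -> matches Sam
  - ticket 6 (Wrong total): agent_id=NULL, no match -> kept with NULL
Match against tickets (self):
  - ticket 1 (Memory leak): blocked_by=NULL -> NULL
  - ticket 2 (Login fails): blocked_by=1 -> Memory leak
  - ticket 3 (Null pointer): blocked_by=2 -> Login fails
  - ticket 4 (Stale cache): blocked_by=1 -> Memory leak
  - ticket 5 (Slow page load): blocked_by=4 -> Stale cache
  - ticket 6 (Wrong total): blocked_by=4 -> Stale cache

SQL:
SELECT a.title, b.name AS agent, c.title AS blocked_by
FROM tickets a
LEFT JOIN agents b ON a.agent_id = b.id
LEFT JOIN tickets c ON a.blocked_by = c.id

Result:
title          | agent  | blocked_by 
---------------+--------+------------
Memory leak    | Jack   | NULL       
Login fails    | Xander | Memory leak
Null pointer   | Jack   | Login fails
Stale cache    | Mia    | Memory leak
Slow page load | Sam    | Stale cache
Wrong total    | NULL   | Stale cache


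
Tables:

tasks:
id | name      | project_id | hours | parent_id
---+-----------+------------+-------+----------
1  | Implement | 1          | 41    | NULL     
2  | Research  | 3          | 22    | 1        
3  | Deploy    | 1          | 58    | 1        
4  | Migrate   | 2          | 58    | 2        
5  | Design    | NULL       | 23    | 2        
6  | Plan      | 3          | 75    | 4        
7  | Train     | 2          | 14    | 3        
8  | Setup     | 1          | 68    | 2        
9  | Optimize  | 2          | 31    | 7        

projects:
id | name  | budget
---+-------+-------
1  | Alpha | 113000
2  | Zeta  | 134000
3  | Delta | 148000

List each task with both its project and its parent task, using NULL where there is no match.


Two LEFT JOINs from the same base table tasks: one to projects via project_id, one to tasks itself via parent_id. Both are LEFT so every task is preserved.
Match against projects:
  - task 1 (Implement): project_id=1 -> matches Alpha
  - task 2 (Research): project_id=3 -> matches Delta
  - task 3 (Deploy): project_id=1 -> matches Alpha
  - task 4 (Migrate): project_id=2 -> matches Zeta
  - task 5 (Design): project_id=NULL, no match -> kept with NULL
  - task 6 (Plan): project_id=3 -> matches Delta
  - task 7 (Train): project_id=2 -> matches Zeta
  - task 8 (Setup): project_id=1 -> matches Alpha
  - task 9 (Optimize): project_id=2 -> matches Zeta
Match against tasks (self):
  - task 1 (Implement): parent_id=NULL -> NULL
  - task 2 (Research): parent_id=1 -> Implement
  - task 3 (Deploy): parent_id=1 -> Implement
  - task 4 (Migrate): parent_id=2 -> Research
  - task 5 (Design): parent_id=2 -> Research
  - task 6 (Plan): parent_id=4 -> Migrate
  - task 7 (Train): parent_id=3 -> Deploy
  - task 8 (Setup): parent_id=2 -> Research
  - task 9 (Optimize): parent_id=7 -> Train

SQL:
SELECT a.name, b.name AS project, c.name AS parent
FROM tasks a
LEFT JOIN projects b ON a.project_id = b.id
LEFT JOIN tasks c ON a.parent_id = c.id

Result:
name      | project | parent   
----------+---------+----------
Implement | Alpha   | NULL     
Research  | Delta   | Implement
Deploy    | Alpha   | Implement
Migrate   | Zeta    | Research 
Design    | NULL    | Research 
Plan      | Delta   | Migrate  
Train     | Zeta    | Deploy   
Setup     | Alpha   | Research 
Optimize  | Zeta    | Train    


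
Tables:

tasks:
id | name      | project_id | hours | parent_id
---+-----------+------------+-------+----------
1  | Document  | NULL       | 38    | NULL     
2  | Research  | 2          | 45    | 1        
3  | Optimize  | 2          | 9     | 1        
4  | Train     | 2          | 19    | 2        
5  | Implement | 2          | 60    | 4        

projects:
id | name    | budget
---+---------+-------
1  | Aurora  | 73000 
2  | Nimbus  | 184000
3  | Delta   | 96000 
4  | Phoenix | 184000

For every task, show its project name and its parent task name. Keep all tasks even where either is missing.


Two LEFT JOINs from the same base table tasks: one to projects via project_id, one to tasks itself via parent_id. Both are LEFT so every task is preserved.
Match against projects:
  - task 1 (Document): project_id=NULL, no match -> kept with NULL
  - task 2 (Research): project_id=2 -> matches Nimbus
  - task 3 (Optimize): project_id=2 -> matches Nimbus
  - task 4 (Train): project_id=2 -> matches Nimbus
  - task 5 (Implement): project_id=2 -> matches Nimbus
Match against tasks (self):
  - task 1 (Document): parent_id=NULL -> NULL
  - task 2 (Research): parent_id=1 -> Document
  - task 3 (Optimize): parent_id=1 -> Document
  - task 4 (Train): parent_id=2 -> Research
  - task 5 (Implement): parent_id=4 -> Train

SQL:
SELECT a.name, b.name AS project, c.name AS parent
FROM tasks a
LEFT JOIN projects b ON a.project_id = b.id
LEFT JOIN tasks c ON a.parent_id = c.id

Result:
name      | project | parent  
----------+---------+---------
Document  | NULL    | NULL    
Research  | Nimbus  | Document
Optimize  | Nimbus  | Document
Train     | Nimbus  | Research
Implement | Nimbus  | Train   


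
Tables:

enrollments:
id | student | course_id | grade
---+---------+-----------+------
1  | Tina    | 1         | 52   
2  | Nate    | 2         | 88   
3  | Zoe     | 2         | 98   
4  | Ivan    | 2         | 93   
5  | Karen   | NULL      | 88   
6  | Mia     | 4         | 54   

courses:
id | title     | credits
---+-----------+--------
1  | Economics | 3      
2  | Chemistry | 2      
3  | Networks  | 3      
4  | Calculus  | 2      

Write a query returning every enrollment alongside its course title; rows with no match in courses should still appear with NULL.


LEFT JOIN keeps every row from enrollments (the left table); where course_id has no match in courses, the course columns become NULL. Walk through each enrollment:
  - enrollment 1 (Tina): course_id=1 -> matches Economics
  - enrollment 2 (Nate): course_id=2 -> matches Chemistry
  - enrollment 3 (Zoe): course_id=2 -> matches Chemistry
  - enrollment 4 (Ivan): course_id=2 -> matches Chemistry
  - enrollment 5 (Karen): course_id=NULL, no match -> kept with NULL
  - enrollment 6 (Mia): course_id=4 -> matches Calculus
All 6 rows appear; 1 has NULL course.

SQL:
SELECT a.student, b.title AS course
FROM enrollments a
LEFT JOIN courses b ON a.course_id = b.id

Result:
student | course   
--------+----------
Tina    | Economics
Nate    | Chemistry
Zoe     | Chemistry
Ivan    | Chemistry
Karen   | NULL     
Mia     | Calculus 


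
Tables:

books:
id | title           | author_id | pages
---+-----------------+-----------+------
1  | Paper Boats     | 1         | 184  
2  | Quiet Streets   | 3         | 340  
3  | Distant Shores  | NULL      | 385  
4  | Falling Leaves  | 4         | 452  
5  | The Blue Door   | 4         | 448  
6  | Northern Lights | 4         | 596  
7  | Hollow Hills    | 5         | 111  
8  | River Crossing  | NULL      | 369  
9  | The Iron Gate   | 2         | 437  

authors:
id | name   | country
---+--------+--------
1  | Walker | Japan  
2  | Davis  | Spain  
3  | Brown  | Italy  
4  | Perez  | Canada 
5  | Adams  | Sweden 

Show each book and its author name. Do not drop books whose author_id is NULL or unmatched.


LEFT JOIN keeps every row from books (the left table); where author_id has no match in authors, the author columns become NULL. Walk through each book:
  - book 1 (Paper Boats): author_id=1 -> matches Walker
  - book 2 (Quiet Streets): author_id=3 -> matches Brown
  - book 3 (Distant Shores): author_id=NULL, no match -> kept with NULL
  - book 4 (Falling Leaves): author_id=4 -> matches Perez
  - book 5 (The Blue Door): author_id=4 -> matches Perez
  - book 6 (Northern Lights): author_id=4 -> matches Perez
  - book 7 (Hollow Hills): author_id=5 -> matches Adams
  - book 8 (River Crossing): author_id=NULL, no match -> kept with NULL
  - book 9 (The Iron Gate): author_id=2 -> matches Davis
All 9 rows appear; 2 have NULL author.

SQL:
SELECT a.title, b.name AS author
FROM books a
LEFT JOIN authors b ON a.author_id = b.id

Result:
title           | author
----------------+-------
Paper Boats     | Walker
Quiet Streets   | Brown 
Distant Shores  | NULL  
Falling Leaves  | Perez 
The Blue Door   | Perez 
Northern Lights | Perez 
Hollow Hills    | Adams 
River Crossing  | NULL  
The Iron Gate   | Davis 


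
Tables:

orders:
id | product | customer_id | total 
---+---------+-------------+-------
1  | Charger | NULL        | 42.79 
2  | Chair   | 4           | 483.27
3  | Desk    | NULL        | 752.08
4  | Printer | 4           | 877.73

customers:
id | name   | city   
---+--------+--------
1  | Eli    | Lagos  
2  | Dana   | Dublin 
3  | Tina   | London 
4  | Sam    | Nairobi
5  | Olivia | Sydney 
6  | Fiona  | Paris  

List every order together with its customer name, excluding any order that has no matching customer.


INNER JOIN keeps only orders rows whose customer_id matches an id in customers. Walk through each order:
  - order 1 (Charger): customer_id=NULL, no match -> dropped
  - order 2 (Chair): customer_id=4 -> matches Sam
  - order 3 (Desk): customer_id=NULL, no match -> dropped
  - order 4 (Printer): customer_id=4 -> matches Sam
So 2 of 4 rows are dropped.

SQL:
SELECT a.product, b.name AS customer
FROM orders a
INNER JOIN customers b ON a.customer_id = b.id

Result:
product | customer
--------+---------
Chair   | Sam     
Printer | Sam     


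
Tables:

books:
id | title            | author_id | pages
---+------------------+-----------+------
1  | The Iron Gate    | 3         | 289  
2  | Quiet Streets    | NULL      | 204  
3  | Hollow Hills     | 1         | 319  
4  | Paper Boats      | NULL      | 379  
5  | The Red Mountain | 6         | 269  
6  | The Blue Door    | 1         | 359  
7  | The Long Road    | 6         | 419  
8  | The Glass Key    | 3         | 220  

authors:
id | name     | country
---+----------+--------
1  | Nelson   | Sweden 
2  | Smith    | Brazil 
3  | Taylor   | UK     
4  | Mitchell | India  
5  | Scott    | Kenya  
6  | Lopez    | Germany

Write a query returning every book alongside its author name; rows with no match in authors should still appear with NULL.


LEFT JOIN keeps every row from books (the left table); where author_id has no match in authors, the author columns become NULL. Walk through each book:
  - book 1 (The Iron Gate): author_id=3 -> matches Taylor
  - book 2 (Quiet Streets): author_id=NULL, no match -> kept with NULL
  - book 3 (Hollow Hills): author_id=1 -> matches Nelson
  - book 4 (Paper Boats): author_id=NULL, no match -> kept with NULL
  - book 5 (The Red Mountain): author_id=6 -> matches Lopez
  - book 6 (The Blue Door): author_id=1 -> matches Nelson
  - book 7 (The Long Road): author_id=6 -> matches Lopez
  - book 8 (The Glass Key): author_id=3 -> matches Taylor
All 8 rows appear; 2 have NULL author.

SQL:
SELECT a.title, b.name AS author
FROM books a
LEFT JOIN authors b ON a.author_id = b.id

Result:
title            | author
-----------------+-------
The Iron Gate    | Taylor
Quiet Streets    | NULL  
Hollow Hills     | Nelson
Paper Boats      | NULL  
The Red Mountain | Lopez 
The Blue Door    | Nelson
The Long Road    | Lopez 
The Glass Key    | Taylor


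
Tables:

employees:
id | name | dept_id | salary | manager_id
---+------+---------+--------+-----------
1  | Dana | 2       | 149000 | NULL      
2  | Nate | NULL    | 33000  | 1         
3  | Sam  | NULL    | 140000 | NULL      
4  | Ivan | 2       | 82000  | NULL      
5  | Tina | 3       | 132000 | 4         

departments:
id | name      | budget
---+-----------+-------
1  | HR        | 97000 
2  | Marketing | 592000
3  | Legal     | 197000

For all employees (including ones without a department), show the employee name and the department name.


LEFT JOIN keeps every row from employees (the left table); where dept_id has no match in departments, the department columns become NULL. Walk through each employee:
  - employee 1 (Dana): dept_id=2 -> matches Marketing
  - employee 2 (Nate): dept_id=NULL, no match -> kept with NULL
  - employee 3 (Sam): dept_id=NULL, no match -> kept with NULL
  - employee 4 (Ivan): dept_id=2 -> matches Marketing
  - employee 5 (Tina): dept_id=3 -> matches Legal
All 5 rows appear; 2 have NULL department.

SQL:
SELECT a.name, b.name AS department
FROM employees a
LEFT JOIN departments b ON a.dept_id = b.id

Result:
name | department
-----+-----------
Dana | Marketing 
Nate | NULL      
Sam  | NULL      
Ivan | Marketing 
Tina | Legal     


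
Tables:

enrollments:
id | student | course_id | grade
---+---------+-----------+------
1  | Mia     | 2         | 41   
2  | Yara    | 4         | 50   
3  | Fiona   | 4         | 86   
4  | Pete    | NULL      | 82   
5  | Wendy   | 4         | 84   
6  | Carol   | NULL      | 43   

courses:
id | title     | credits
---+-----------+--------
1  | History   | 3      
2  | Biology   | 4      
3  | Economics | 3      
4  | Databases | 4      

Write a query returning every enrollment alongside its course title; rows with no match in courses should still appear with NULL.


LEFT JOIN keeps every row from enrollments (the left table); where course_id has no match in courses, the course columns become NULL. Walk through each enrollment:
  - enrollment 1 (Mia): course_id=2 -> matches Biology
  - enrollment 2 (Yara): course_id=4 -> matches Databases
  - enrollment 3 (Fiona): course_id=4 -> matches Databases
  - enrollment 4 (Pete): course_id=NULL, no match -> kept with NULL
  - enrollment 5 (Wendy): course_id=4 -> matches Databases
  - enrollment 6 (Carol): course_id=NULL, no match -> kept with NULL
All 6 rows appear; 2 have NULL course.

SQL:
SELECT a.student, b.title AS course
FROM enrollments a
LEFT JOIN courses b ON a.course_id = b.id

Result:
student | course   
--------+----------
Mia     | Biology  
Yara    | Databases
Fiona   | Databases
Pete    | NULL     
Wendy   | Databases
Carol   | NULL     


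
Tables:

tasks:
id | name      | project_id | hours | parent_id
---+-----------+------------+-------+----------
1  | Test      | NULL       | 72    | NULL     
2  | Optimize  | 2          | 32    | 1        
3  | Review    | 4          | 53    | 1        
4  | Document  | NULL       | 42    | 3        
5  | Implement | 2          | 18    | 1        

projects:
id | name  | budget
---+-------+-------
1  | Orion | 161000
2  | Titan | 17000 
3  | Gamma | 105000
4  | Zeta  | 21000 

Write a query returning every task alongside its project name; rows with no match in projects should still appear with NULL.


LEFT JOIN keeps every row from tasks (the left table); where project_id has no match in projects, the project columns become NULL. Walk through each task:
  - task 1 (Test): project_id=NULL, no match -> kept with NULL
  - task 2 (Optimize): project_id=2 -> matches Titan
  - task 3 (Review): project_id=4 -> matches Zeta
  - task 4 (Document): project_id=NULL, no match -> kept with NULL
  - task 5 (Implement): project_id=2 -> matches Titan
All 5 rows appear; 2 have NULL project.

SQL:
SELECT a.name, b.name AS project
FROM tasks a
LEFT JOIN projects b ON a.project_id = b.id

Result:
name      | project
----------+--------
Test      | NULL   
Optimize  | Titan  
Review    | Zeta   
Document  | NULL   
Implement | Titan  


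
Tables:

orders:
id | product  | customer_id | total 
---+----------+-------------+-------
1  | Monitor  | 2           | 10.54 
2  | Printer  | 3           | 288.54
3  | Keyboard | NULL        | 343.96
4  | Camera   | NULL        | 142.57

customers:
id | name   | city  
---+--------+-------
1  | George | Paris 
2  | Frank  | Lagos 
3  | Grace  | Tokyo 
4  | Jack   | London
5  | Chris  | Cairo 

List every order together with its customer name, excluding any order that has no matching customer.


INNER JOIN keeps only orders rows whose customer_id matches an id in customers. Walk through each order:
  - order 1 (Monitor): customer_id=2 -> matches Frank
  - order 2 (Printer): customer_id=3 -> matches Grace
  - order 3 (Keyboard): customer_id=NULL, no match -> dropped
  - order 4 (Camera): customer_id=NULL, no match -> dropped
So 2 of 4 rows are dropped.

SQL:
SELECT a.product, b.name AS customer
FROM orders a
INNER JOIN customers b ON a.customer_id = b.id

Result:
product | customer
--------+---------
Monitor | Frank   
Printer | Grace   


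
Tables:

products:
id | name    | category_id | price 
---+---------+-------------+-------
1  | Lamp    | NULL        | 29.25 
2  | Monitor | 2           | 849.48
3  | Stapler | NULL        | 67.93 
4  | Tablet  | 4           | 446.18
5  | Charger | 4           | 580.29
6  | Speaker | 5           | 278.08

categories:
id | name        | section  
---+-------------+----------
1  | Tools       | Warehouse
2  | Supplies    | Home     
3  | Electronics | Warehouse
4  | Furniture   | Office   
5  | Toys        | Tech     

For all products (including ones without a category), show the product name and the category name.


LEFT JOIN keeps every row from products (the left table); where category_id has no match in categories, the category columns become NULL. Walk through each product:
  - product 1 (Lamp): category_id=NULL, no match -> kept with NULL
  - product 2 (Monitor): category_id=2 -> matches Supplies
  - product 3 (Stapler): category_id=NULL, no match -> kept with NULL
  - product 4 (Tablet): category_id=4 -> matches Furniture
  - product 5 (Charger): category_id=4 -> matches Furniture
  - product 6 (Speaker): category_id=5 -> matches Toys
All 6 rows appear; 2 have NULL category.

SQL:
SELECT a.name, b.name AS category
FROM products a
LEFT JOIN categories b ON a.category_id = b.id

Result:
name    | category 
--------+----------
Lamp    | NULL     
Monitor | Supplies 
Stapler | NULL     
Tablet  | Furniture
Charger | Furniture
Speaker | Toys     


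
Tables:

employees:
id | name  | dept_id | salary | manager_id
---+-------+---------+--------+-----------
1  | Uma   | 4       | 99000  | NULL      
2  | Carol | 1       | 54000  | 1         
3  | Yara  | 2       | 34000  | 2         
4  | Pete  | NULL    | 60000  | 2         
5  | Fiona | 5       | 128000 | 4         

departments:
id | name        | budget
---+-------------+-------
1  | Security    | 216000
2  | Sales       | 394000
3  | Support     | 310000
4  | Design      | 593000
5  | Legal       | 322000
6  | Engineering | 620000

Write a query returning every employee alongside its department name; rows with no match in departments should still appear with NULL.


LEFT JOIN keeps every row from employees (the left table); where dept_id has no match in departments, the department columns become NULL. Walk through each employee:
  - employee 1 (Uma): dept_id=4 -> matches Design
  - employee 2 (Carol): dept_id=1 -> matches Security
  - employee 3 (Yara): dept_id=2 -> matches Sales
  - employee 4 (Pete): dept_id=NULL, no match -> kept with NULL
  - employee 5 (Fiona): dept_id=5 -> matches Legal
All 5 rows appear; 1 has NULL department.

SQL:
SELECT a.name, b.name AS department
FROM employees a
LEFT JOIN departments b ON a.dept_id = b.id

Result:
name  | department
------+-----------
Uma   | Design    
Carol | Security  
Yara  | Sales     
Pete  | NULL      
Fiona | Legal     


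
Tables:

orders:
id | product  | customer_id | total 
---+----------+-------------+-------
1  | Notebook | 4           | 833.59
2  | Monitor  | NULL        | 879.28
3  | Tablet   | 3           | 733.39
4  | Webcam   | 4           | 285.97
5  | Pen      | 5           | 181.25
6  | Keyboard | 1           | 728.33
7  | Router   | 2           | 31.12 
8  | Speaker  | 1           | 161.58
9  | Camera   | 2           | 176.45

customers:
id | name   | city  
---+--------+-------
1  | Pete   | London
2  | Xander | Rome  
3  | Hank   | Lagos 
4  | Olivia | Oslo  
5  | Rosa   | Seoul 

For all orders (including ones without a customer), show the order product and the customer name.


LEFT JOIN keeps every row from orders (the left table); where customer_id has no match in customers, the customer columns become NULL. Walk through each order:
  - order 1 (Notebook): customer_id=4 -> matches Olivia
  - order 2 (Monitor): customer_id=NULL, no match -> kept with NULL
  - order 3 (Tablet): customer_id=3 -> matches Hank
  - order 4 (Webcam): customer_id=4 -> matches Olivia
  - order 5 (Pen): customer_id=5 -> matches Rosa
  - order 6 (Keyboard): customer_id=1 -> matches Pete
  - order 7 (Router): customer_id=2 -> matches Xander
  - order 8 (Speaker): customer_id=1 -> matches Pete
  - order 9 (Camera): customer_id=2 -> matches Xander
All 9 rows appear; 1 has NULL customer.

SQL:
SELECT a.product, b.name AS customer
FROM orders a
LEFT JOIN customers b ON a.customer_id = b.id

Result:
product  | customer
---------+---------
Notebook | Olivia  
Monitor  | NULL    
Tablet   | Hank    
Webcam   | Olivia  
Pen      | Rosa    
Keyboard | Pete    
Router   | Xander  
Speaker  | Pete    
Camera   | Xander  


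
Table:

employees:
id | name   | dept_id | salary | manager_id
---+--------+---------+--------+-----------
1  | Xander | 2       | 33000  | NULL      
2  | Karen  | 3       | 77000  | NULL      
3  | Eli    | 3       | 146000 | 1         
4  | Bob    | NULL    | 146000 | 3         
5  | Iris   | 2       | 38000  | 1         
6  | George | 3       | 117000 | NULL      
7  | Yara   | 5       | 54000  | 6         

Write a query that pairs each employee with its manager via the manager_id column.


This is a self-join: employees is joined to a second copy of itself, matching each row's manager_id to another row's id. Use LEFT JOIN so rows with manager_id=NULL are kept.
  - employee 1 (Xander): manager_id=NULL -> NULL
  - employee 2 (Karen): manager_id=NULL -> NULL
  - employee 3 (Eli): manager_id=1 -> Xander
  - employee 4 (Bob): manager_id=3 -> Eli
  - employee 5 (Iris): manager_id=1 -> Xander
  - employee 6 (George): manager_id=NULL -> NULL
  - employee 7 (Yara): manager_id=6 -> George

SQL:
SELECT a.name AS item, b.name AS manager
FROM employees a
LEFT JOIN employees b ON a.manager_id = b.id

Result:
item   | manager
-------+--------
Xander | NULL   
Karen  | NULL   
Eli    | Xander 
Bob    | Eli    
Iris   | Xander 
George | NULL   
Yara   | George 


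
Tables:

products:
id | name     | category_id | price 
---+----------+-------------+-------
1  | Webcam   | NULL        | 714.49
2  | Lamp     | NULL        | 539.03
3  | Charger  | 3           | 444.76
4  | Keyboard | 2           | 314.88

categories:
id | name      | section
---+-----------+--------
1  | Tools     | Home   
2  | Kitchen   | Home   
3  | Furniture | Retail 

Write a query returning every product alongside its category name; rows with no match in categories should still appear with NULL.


LEFT JOIN keeps every row from products (the left table); where category_id has no match in categories, the category columns become NULL. Walk through each product:
  - product 1 (Webcam): category_id=NULL, no match -> kept with NULL
  - product 2 (Lamp): category_id=NULL, no match -> kept with NULL
  - product 3 (Charger): category_id=3 -> matches Furniture
  - product 4 (Keyboard): category_id=2 -> matches Kitchen
All 4 rows appear; 2 have NULL category.

SQL:
SELECT a.name, b.name AS category
FROM products a
LEFT JOIN categories b ON a.category_id = b.id

Result:
name     | category 
---------+----------
Webcam   | NULL     
Lamp     | NULL     
Charger  | Furniture
Keyboard | Kitchen  


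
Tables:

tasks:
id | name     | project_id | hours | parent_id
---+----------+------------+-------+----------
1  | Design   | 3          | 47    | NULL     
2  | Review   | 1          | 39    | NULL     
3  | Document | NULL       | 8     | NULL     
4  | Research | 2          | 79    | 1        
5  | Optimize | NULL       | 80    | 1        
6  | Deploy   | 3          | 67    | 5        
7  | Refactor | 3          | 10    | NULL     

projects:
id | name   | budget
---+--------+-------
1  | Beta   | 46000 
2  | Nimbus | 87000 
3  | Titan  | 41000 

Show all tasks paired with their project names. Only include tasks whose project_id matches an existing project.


INNER JOIN keeps only tasks rows whose project_id matches an id in projects. Walk through each task:
  - task 1 (Design): project_id=3 -> matches Titan
  - task 2 (Review): project_id=1 -> matches Beta
  - task 3 (Document): project_id=NULL, no match -> dropped
  - task 4 (Research): project_id=2 -> matches Nimbus
  - task 5 (Optimize): project_id=NULL, no match -> dropped
  - task 6 (Deploy): project_id=3 -> matches Titan
  - task 7 (Refactor): project_id=3 -> matches Titan
So 2 of 7 rows are dropped.

SQL:
SELECT a.name, b.name AS project
FROM tasks a
INNER JOIN projects b ON a.project_id = b.id

Result:
name     | project
---------+--------
Design   | Titan  
Review   | Beta   
Research | Nimbus 
Deploy   | Titan  
Refactor | Titan  


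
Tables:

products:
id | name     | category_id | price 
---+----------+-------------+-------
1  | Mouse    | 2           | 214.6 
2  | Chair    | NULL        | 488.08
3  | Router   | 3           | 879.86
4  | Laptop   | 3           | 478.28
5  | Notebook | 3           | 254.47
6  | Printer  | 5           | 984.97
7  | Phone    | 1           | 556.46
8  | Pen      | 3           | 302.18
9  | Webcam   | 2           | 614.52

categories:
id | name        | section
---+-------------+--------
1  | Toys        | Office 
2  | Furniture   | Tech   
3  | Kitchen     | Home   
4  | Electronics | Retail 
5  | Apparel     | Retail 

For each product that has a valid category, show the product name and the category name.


INNER JOIN keeps only products rows whose category_id matches an id in categories. Walk through each product:
  - product 1 (Mouse): category_id=2 -> matches Furniture
  - product 2 (Chair): category_id=NULL, no match -> dropped
  - product 3 (Router): category_id=3 -> matches Kitchen
  - product 4 (Laptop): category_id=3 -> matches Kitchen
  - product 5 (Notebook): category_id=3 -> matches Kitchen
  - product 6 (Printer): category_id=5 -> matches Apparel
  - product 7 (Phone): category_id=1 -> matches Toys
  - product 8 (Pen): category_id=3 -> matches Kitchen
  - product 9 (Webcam): category_id=2 -> matches Furniture
So 1 of 9 rows is dropped.

SQL:
SELECT a.name, b.name AS category
FROM products a
INNER JOIN categories b ON a.category_id = b.id

Result:
name     | category 
---------+----------
Mouse    | Furniture
Router   | Kitchen  
Laptop   | Kitchen  
Notebook | Kitchen  
Printer  | Apparel  
Phone    | Toys     
Pen      | Kitchen  
Webcam   | Furniture


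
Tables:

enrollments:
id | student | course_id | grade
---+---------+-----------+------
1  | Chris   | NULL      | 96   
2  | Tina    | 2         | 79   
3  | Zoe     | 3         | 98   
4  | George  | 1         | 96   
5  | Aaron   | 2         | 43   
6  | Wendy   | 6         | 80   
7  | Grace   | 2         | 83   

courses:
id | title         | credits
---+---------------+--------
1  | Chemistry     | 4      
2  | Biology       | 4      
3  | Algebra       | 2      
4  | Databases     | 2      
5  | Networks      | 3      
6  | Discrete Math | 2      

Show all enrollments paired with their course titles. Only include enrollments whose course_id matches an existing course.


INNER JOIN keeps only enrollments rows whose course_id matches an id in courses. Walk through each enrollment:
  - enrollment 1 (Chris): course_id=NULL, no match -> dropped
  - enrollment 2 (Tina): course_id=2 -> matches Biology
  - enrollment 3 (Zoe): course_id=3 -> matches Algebra
  - enrollment 4 (George): course_id=1 -> matches Chemistry
  - enrollment 5 (Aaron): course_id=2 -> matches Biology
  - enrollment 6 (Wendy): course_id=6 -> matches Discrete Math
  - enrollment 7 (Grace): course_id=2 -> matches Biology
So 1 of 7 rows is dropped.

SQL:
SELECT a.student, b.title AS course
FROM enrollments a
INNER JOIN courses b ON a.course_id = b.id

Result:
student | course       
--------+--------------
Tina    | Biology      
Zoe     | Algebra      
George  | Chemistry    
Aaron   | Biology      
Wendy   | Discrete Math
Grace   | Biology      


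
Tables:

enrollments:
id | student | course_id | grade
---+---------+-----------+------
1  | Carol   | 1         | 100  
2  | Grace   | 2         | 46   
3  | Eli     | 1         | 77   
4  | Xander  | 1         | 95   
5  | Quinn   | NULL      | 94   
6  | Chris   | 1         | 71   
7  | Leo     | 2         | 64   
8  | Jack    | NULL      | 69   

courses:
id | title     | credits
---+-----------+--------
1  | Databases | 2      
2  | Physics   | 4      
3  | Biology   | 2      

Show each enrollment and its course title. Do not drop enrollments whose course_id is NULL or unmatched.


LEFT JOIN keeps every row from enrollments (the left table); where course_id has no match in courses, the course columns become NULL. Walk through each enrollment:
  - enrollment 1 (Carol): course_id=1 -> matches Databases
  - enrollment 2 (Grace): course_id=2 -> matches Physics
  - enrollment 3 (Eli): course_id=1 -> matches Databases
  - enrollment 4 (Xander): course_id=1 -> matches Databases
  - enrollment 5 (Quinn): course_id=NULL, no match -> kept with NULL
  - enrollment 6 (Chris): course_id=1 -> matches Databases
  - enrollment 7 (Leo): course_id=2 -> matches Physics
  - enrollment 8 (Jack): course_id=NULL, no match -> kept with NULL
All 8 rows appear; 2 have NULL course.

SQL:
SELECT a.student, b.title AS course
FROM enrollments a
LEFT JOIN courses b ON a.course_id = b.id

Result:
student | course   
--------+----------
Carol   | Databases
Grace   | Physics  
Eli     | Databases
Xander  | Databases
Quinn   | NULL     
Chris   | Databases
Leo     | Physics  
Jack    | NULL     
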